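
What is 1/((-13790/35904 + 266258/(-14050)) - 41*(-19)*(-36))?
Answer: -126112800/3539145732383 ≈ -3.5634e-5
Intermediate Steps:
1/((-13790/35904 + 266258/(-14050)) - 41*(-19)*(-36)) = 1/((-13790*1/35904 + 266258*(-1/14050)) + 779*(-36)) = 1/((-6895/17952 - 133129/7025) - 28044) = 1/(-2438369183/126112800 - 28044) = 1/(-3539145732383/126112800) = -126112800/3539145732383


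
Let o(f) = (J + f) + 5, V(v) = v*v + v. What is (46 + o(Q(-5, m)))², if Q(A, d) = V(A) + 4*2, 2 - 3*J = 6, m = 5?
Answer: 54289/9 ≈ 6032.1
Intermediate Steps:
J = -4/3 (J = ⅔ - ⅓*6 = ⅔ - 2 = -4/3 ≈ -1.3333)
V(v) = v + v² (V(v) = v² + v = v + v²)
Q(A, d) = 8 + A*(1 + A) (Q(A, d) = A*(1 + A) + 4*2 = A*(1 + A) + 8 = 8 + A*(1 + A))
o(f) = 11/3 + f (o(f) = (-4/3 + f) + 5 = 11/3 + f)
(46 + o(Q(-5, m)))² = (46 + (11/3 + (8 - 5*(1 - 5))))² = (46 + (11/3 + (8 - 5*(-4))))² = (46 + (11/3 + (8 + 20)))² = (46 + (11/3 + 28))² = (46 + 95/3)² = (233/3)² = 54289/9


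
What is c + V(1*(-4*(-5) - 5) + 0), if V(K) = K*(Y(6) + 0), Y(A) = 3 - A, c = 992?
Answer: 947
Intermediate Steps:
V(K) = -3*K (V(K) = K*((3 - 1*6) + 0) = K*((3 - 6) + 0) = K*(-3 + 0) = K*(-3) = -3*K)
c + V(1*(-4*(-5) - 5) + 0) = 992 - 3*(1*(-4*(-5) - 5) + 0) = 992 - 3*(1*(20 - 5) + 0) = 992 - 3*(1*15 + 0) = 992 - 3*(15 + 0) = 992 - 3*15 = 992 - 45 = 947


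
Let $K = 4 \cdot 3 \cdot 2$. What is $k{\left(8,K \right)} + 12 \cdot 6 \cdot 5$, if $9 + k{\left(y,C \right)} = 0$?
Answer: $351$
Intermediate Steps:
$K = 24$ ($K = 12 \cdot 2 = 24$)
$k{\left(y,C \right)} = -9$ ($k{\left(y,C \right)} = -9 + 0 = -9$)
$k{\left(8,K \right)} + 12 \cdot 6 \cdot 5 = -9 + 12 \cdot 6 \cdot 5 = -9 + 72 \cdot 5 = -9 + 360 = 351$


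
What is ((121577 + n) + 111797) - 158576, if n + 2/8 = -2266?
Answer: 290127/4 ≈ 72532.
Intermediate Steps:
n = -9065/4 (n = -¼ - 2266 = -9065/4 ≈ -2266.3)
((121577 + n) + 111797) - 158576 = ((121577 - 9065/4) + 111797) - 158576 = (477243/4 + 111797) - 158576 = 924431/4 - 158576 = 290127/4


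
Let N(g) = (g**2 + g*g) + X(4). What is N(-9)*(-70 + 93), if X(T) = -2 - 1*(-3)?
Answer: 3749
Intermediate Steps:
X(T) = 1 (X(T) = -2 + 3 = 1)
N(g) = 1 + 2*g**2 (N(g) = (g**2 + g*g) + 1 = (g**2 + g**2) + 1 = 2*g**2 + 1 = 1 + 2*g**2)
N(-9)*(-70 + 93) = (1 + 2*(-9)**2)*(-70 + 93) = (1 + 2*81)*23 = (1 + 162)*23 = 163*23 = 3749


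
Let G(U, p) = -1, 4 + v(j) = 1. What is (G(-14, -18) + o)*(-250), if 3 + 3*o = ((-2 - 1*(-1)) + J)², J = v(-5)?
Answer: -2500/3 ≈ -833.33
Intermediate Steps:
v(j) = -3 (v(j) = -4 + 1 = -3)
J = -3
o = 13/3 (o = -1 + ((-2 - 1*(-1)) - 3)²/3 = -1 + ((-2 + 1) - 3)²/3 = -1 + (-1 - 3)²/3 = -1 + (⅓)*(-4)² = -1 + (⅓)*16 = -1 + 16/3 = 13/3 ≈ 4.3333)
(G(-14, -18) + o)*(-250) = (-1 + 13/3)*(-250) = (10/3)*(-250) = -2500/3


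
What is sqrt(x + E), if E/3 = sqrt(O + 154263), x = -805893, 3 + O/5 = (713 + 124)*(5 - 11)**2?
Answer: sqrt(-805893 + 6*sqrt(76227)) ≈ 896.79*I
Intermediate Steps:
O = 150645 (O = -15 + 5*((713 + 124)*(5 - 11)**2) = -15 + 5*(837*(-6)**2) = -15 + 5*(837*36) = -15 + 5*30132 = -15 + 150660 = 150645)
E = 6*sqrt(76227) (E = 3*sqrt(150645 + 154263) = 3*sqrt(304908) = 3*(2*sqrt(76227)) = 6*sqrt(76227) ≈ 1656.6)
sqrt(x + E) = sqrt(-805893 + 6*sqrt(76227))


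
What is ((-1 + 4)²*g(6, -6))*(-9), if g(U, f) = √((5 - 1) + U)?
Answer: -81*√10 ≈ -256.14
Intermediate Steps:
g(U, f) = √(4 + U)
((-1 + 4)²*g(6, -6))*(-9) = ((-1 + 4)²*√(4 + 6))*(-9) = (3²*√10)*(-9) = (9*√10)*(-9) = -81*√10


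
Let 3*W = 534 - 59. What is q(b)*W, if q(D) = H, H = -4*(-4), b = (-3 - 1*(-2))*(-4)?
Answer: 7600/3 ≈ 2533.3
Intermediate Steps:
W = 475/3 (W = (534 - 59)/3 = (⅓)*475 = 475/3 ≈ 158.33)
b = 4 (b = (-3 + 2)*(-4) = -1*(-4) = 4)
H = 16
q(D) = 16
q(b)*W = 16*(475/3) = 7600/3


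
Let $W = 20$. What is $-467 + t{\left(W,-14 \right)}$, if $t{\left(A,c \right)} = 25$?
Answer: $-442$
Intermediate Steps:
$-467 + t{\left(W,-14 \right)} = -467 + 25 = -442$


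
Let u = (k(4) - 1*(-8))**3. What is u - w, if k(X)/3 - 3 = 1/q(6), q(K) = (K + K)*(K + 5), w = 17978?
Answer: -1111248203/85184 ≈ -13045.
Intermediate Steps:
q(K) = 2*K*(5 + K) (q(K) = (2*K)*(5 + K) = 2*K*(5 + K))
k(X) = 397/44 (k(X) = 9 + 3/((2*6*(5 + 6))) = 9 + 3/((2*6*11)) = 9 + 3/132 = 9 + 3*(1/132) = 9 + 1/44 = 397/44)
u = 420189749/85184 (u = (397/44 - 1*(-8))**3 = (397/44 + 8)**3 = (749/44)**3 = 420189749/85184 ≈ 4932.7)
u - w = 420189749/85184 - 1*17978 = 420189749/85184 - 17978 = -1111248203/85184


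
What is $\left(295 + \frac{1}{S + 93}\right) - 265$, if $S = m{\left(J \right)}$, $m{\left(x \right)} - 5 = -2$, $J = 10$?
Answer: $\frac{2881}{96} \approx 30.01$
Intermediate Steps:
$m{\left(x \right)} = 3$ ($m{\left(x \right)} = 5 - 2 = 3$)
$S = 3$
$\left(295 + \frac{1}{S + 93}\right) - 265 = \left(295 + \frac{1}{3 + 93}\right) - 265 = \left(295 + \frac{1}{96}\right) - 265 = \frac{28321}{96} - 265 = \frac{2881}{96}$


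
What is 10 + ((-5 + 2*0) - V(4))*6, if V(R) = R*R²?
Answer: -404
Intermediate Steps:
V(R) = R³
10 + ((-5 + 2*0) - V(4))*6 = 10 + ((-5 + 2*0) - 1*4³)*6 = 10 + ((-5 + 0) - 1*64)*6 = 10 + (-5 - 64)*6 = 10 - 69*6 = 10 - 414 = -404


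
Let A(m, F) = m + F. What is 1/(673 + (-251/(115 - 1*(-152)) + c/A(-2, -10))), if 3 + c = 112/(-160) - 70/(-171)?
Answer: 1826280/1227870403 ≈ 0.0014874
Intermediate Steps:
A(m, F) = F + m
c = -5627/1710 (c = -3 + (112/(-160) - 70/(-171)) = -3 + (112*(-1/160) - 70*(-1/171)) = -3 + (-7/10 + 70/171) = -3 - 497/1710 = -5627/1710 ≈ -3.2906)
1/(673 + (-251/(115 - 1*(-152)) + c/A(-2, -10))) = 1/(673 + (-251/(115 - 1*(-152)) - 5627/(1710*(-10 - 2)))) = 1/(673 + (-251/(115 + 152) - 5627/1710/(-12))) = 1/(673 + (-251/267 - 5627/1710*(-1/12))) = 1/(673 + (-251*1/267 + 5627/20520)) = 1/(673 + (-251/267 + 5627/20520)) = 1/(673 - 1216037/1826280) = 1/(1227870403/1826280) = 1826280/1227870403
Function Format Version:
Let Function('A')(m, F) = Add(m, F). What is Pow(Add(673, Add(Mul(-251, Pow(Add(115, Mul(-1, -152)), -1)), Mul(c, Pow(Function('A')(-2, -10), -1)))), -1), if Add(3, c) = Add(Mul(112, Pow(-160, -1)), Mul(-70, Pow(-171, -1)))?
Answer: Rational(1826280, 1227870403) ≈ 0.0014874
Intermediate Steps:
Function('A')(m, F) = Add(F, m)
c = Rational(-5627, 1710) (c = Add(-3, Add(Mul(112, Pow(-160, -1)), Mul(-70, Pow(-171, -1)))) = Add(-3, Add(Mul(112, Rational(-1, 160)), Mul(-70, Rational(-1, 171)))) = Add(-3, Add(Rational(-7, 10), Rational(70, 171))) = Add(-3, Rational(-497, 1710)) = Rational(-5627, 1710) ≈ -3.2906)
Pow(Add(673, Add(Mul(-251, Pow(Add(115, Mul(-1, -152)), -1)), Mul(c, Pow(Function('A')(-2, -10), -1)))), -1) = Pow(Add(673, Add(Mul(-251, Pow(Add(115, Mul(-1, -152)), -1)), Mul(Rational(-5627, 1710), Pow(Add(-10, -2), -1)))), -1) = Pow(Add(673, Add(Mul(-251, Pow(Add(115, 152), -1)), Mul(Rational(-5627, 1710), Pow(-12, -1)))), -1) = Pow(Add(673, Add(Mul(-251, Pow(267, -1)), Mul(Rational(-5627, 1710), Rational(-1, 12)))), -1) = Pow(Add(673, Add(Mul(-251, Rational(1, 267)), Rational(5627, 20520))), -1) = Pow(Add(673, Add(Rational(-251, 267), Rational(5627, 20520))), -1) = Pow(Add(673, Rational(-1216037, 1826280)), -1) = Pow(Rational(1227870403, 1826280), -1) = Rational(1826280, 1227870403)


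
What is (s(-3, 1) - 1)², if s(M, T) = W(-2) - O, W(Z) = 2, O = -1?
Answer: 4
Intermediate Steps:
s(M, T) = 3 (s(M, T) = 2 - 1*(-1) = 2 + 1 = 3)
(s(-3, 1) - 1)² = (3 - 1)² = 2² = 4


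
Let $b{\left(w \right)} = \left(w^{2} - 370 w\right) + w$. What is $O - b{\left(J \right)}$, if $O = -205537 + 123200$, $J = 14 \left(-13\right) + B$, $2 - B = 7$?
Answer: $-186309$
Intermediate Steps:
$B = -5$ ($B = 2 - 7 = -5$)
$J = -187$ ($J = 14 \left(-13\right) - 5 = -182 - 5 = -187$)
$b{\left(w \right)} = w^{2} - 369 w$
$O = -82337$
$O - b{\left(J \right)} = -82337 - - 187 \left(-369 - 187\right) = -82337 - \left(-187\right) \left(-556\right) = -82337 - 103972 = -186309$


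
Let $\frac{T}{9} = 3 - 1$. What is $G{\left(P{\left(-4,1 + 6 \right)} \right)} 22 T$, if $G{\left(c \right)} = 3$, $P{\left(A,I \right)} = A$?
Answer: $1188$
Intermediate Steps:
$T = 18$ ($T = 9 \left(3 - 1\right) = 9 \cdot 2 = 18$)
$G{\left(P{\left(-4,1 + 6 \right)} \right)} 22 T = 3 \cdot 22 \cdot 18 = 66 \cdot 18 = 1188$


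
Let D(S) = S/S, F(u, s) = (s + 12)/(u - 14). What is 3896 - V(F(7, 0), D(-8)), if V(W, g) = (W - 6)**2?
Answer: 187988/49 ≈ 3836.5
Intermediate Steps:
F(u, s) = (12 + s)/(-14 + u)
D(S) = 1
V(W, g) = (-6 + W)**2
3896 - V(F(7, 0), D(-8)) = 3896 - (-6 + (12 + 0)/(-14 + 7))**2 = 3896 - (-6 + 12/(-7))**2 = 3896 - (-6 - 1/7*12)**2 = 3896 - (-6 - 12/7)**2 = 3896 - (-54/7)**2 = 3896 - 1*2916/49 = 3896 - 2916/49 = 187988/49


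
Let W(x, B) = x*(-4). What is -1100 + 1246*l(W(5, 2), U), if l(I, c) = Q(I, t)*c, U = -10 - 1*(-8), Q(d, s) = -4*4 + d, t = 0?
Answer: 88612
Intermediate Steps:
Q(d, s) = -16 + d
W(x, B) = -4*x
U = -2 (U = -10 + 8 = -2)
l(I, c) = c*(-16 + I) (l(I, c) = (-16 + I)*c = c*(-16 + I))
-1100 + 1246*l(W(5, 2), U) = -1100 + 1246*(-2*(-16 - 4*5)) = -1100 + 1246*(-2*(-16 - 20)) = -1100 + 1246*(-2*(-36)) = -1100 + 1246*72 = -1100 + 89712 = 88612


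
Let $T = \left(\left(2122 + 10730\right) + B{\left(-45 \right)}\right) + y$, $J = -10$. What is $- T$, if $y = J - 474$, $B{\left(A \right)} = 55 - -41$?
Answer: $-12464$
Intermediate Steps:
$B{\left(A \right)} = 96$ ($B{\left(A \right)} = 55 + 41 = 96$)
$y = -484$ ($y = -10 - 474 = -484$)
$T = 12464$ ($T = \left(\left(2122 + 10730\right) + 96\right) - 484 = \left(12852 + 96\right) - 484 = 12948 - 484 = 12464$)
$- T = \left(-1\right) 12464 = -12464$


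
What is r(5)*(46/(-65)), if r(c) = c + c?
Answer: -92/13 ≈ -7.0769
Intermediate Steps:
r(c) = 2*c
r(5)*(46/(-65)) = (2*5)*(46/(-65)) = 10*(46*(-1/65)) = 10*(-46/65) = -92/13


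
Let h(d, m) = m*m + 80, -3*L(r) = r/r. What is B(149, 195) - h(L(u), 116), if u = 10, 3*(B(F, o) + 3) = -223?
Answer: -40840/3 ≈ -13613.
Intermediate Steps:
B(F, o) = -232/3 (B(F, o) = -3 + (1/3)*(-223) = -3 - 223/3 = -232/3)
L(r) = -1/3 (L(r) = -r/(3*r) = -1/3*1 = -1/3)
h(d, m) = 80 + m**2 (h(d, m) = m**2 + 80 = 80 + m**2)
B(149, 195) - h(L(u), 116) = -232/3 - (80 + 116**2) = -232/3 - (80 + 13456) = -232/3 - 1*13536 = -232/3 - 13536 = -40840/3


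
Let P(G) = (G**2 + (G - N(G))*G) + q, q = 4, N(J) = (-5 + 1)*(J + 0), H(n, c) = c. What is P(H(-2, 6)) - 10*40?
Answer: -180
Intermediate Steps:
N(J) = -4*J
P(G) = 4 + 6*G**2 (P(G) = (G**2 + (G - (-4)*G)*G) + 4 = (G**2 + (G + 4*G)*G) + 4 = (G**2 + (5*G)*G) + 4 = (G**2 + 5*G**2) + 4 = 6*G**2 + 4 = 4 + 6*G**2)
P(H(-2, 6)) - 10*40 = (4 + 6*6**2) - 10*40 = (4 + 6*36) - 400 = (4 + 216) - 400 = 220 - 400 = -180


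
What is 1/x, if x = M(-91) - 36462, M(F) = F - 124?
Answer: -1/36677 ≈ -2.7265e-5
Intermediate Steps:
M(F) = -124 + F
x = -36677 (x = (-124 - 91) - 36462 = -215 - 36462 = -36677)
1/x = 1/(-36677) = -1/36677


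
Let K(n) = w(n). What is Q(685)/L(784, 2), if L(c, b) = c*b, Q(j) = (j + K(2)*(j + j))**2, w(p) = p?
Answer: 11730625/1568 ≈ 7481.3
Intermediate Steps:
K(n) = n
Q(j) = 25*j**2 (Q(j) = (j + 2*(j + j))**2 = (j + 2*(2*j))**2 = (j + 4*j)**2 = (5*j)**2 = 25*j**2)
L(c, b) = b*c
Q(685)/L(784, 2) = (25*685**2)/((2*784)) = (25*469225)/1568 = 11730625*(1/1568) = 11730625/1568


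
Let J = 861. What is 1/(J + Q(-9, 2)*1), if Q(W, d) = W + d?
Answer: 1/854 ≈ 0.0011710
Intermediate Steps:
1/(J + Q(-9, 2)*1) = 1/(861 + (-9 + 2)*1) = 1/(861 - 7*1) = 1/(861 - 7) = 1/854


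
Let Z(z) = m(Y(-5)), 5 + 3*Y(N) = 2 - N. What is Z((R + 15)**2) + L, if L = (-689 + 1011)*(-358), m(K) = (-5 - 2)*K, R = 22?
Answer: -345842/3 ≈ -1.1528e+5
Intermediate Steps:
Y(N) = -1 - N/3 (Y(N) = -5/3 + (2 - N)/3 = -5/3 + (2/3 - N/3) = -1 - N/3)
m(K) = -7*K
Z(z) = -14/3 (Z(z) = -7*(-1 - 1/3*(-5)) = -7*(-1 + 5/3) = -7*2/3 = -14/3)
L = -115276 (L = 322*(-358) = -115276)
Z((R + 15)**2) + L = -14/3 - 115276 = -345842/3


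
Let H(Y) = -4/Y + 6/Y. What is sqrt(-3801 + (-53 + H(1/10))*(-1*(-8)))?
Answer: I*sqrt(4065) ≈ 63.757*I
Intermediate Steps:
H(Y) = 2/Y
sqrt(-3801 + (-53 + H(1/10))*(-1*(-8))) = sqrt(-3801 + (-53 + 2/(1/10))*(-1*(-8))) = sqrt(-3801 + (-53 + 2/(1/10))*8) = sqrt(-3801 + (-53 + 2*10)*8) = sqrt(-3801 + (-53 + 20)*8) = sqrt(-3801 - 33*8) = sqrt(-3801 - 264) = sqrt(-4065) = I*sqrt(4065)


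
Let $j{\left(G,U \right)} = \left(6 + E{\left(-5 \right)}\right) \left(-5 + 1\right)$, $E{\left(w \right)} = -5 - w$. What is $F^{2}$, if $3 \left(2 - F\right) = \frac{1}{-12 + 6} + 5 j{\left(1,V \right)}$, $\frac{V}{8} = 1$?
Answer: $\frac{573049}{324} \approx 1768.7$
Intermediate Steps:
$V = 8$ ($V = 8 \cdot 1 = 8$)
$j{\left(G,U \right)} = -24$ ($j{\left(G,U \right)} = \left(6 - 0\right) \left(-5 + 1\right) = \left(6 + \left(-5 + 5\right)\right) \left(-4\right) = \left(6 + 0\right) \left(-4\right) = 6 \left(-4\right) = -24$)
$F = \frac{757}{18}$ ($F = 2 - \frac{\frac{1}{-12 + 6} + 5 \left(-24\right)}{3} = 2 - \frac{\frac{1}{-6} - 120}{3} = 2 - \frac{- \frac{1}{6} - 120}{3} = 2 - - \frac{721}{18} = 2 + \frac{721}{18} = \frac{757}{18} \approx 42.056$)
$F^{2} = \left(\frac{757}{18}\right)^{2} = \frac{573049}{324}$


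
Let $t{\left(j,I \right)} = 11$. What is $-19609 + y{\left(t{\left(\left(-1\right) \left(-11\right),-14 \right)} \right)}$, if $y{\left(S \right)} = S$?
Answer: $-19598$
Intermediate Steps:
$-19609 + y{\left(t{\left(\left(-1\right) \left(-11\right),-14 \right)} \right)} = -19609 + 11 = -19598$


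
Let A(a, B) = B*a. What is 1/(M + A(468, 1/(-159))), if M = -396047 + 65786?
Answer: -53/17503989 ≈ -3.0279e-6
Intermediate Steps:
M = -330261
1/(M + A(468, 1/(-159))) = 1/(-330261 + 468/(-159)) = 1/(-330261 - 1/159*468) = 1/(-330261 - 156/53) = 1/(-17503989/53) = -53/17503989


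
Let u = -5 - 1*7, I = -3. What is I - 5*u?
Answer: 57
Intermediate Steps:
u = -12 (u = -5 - 7 = -12)
I - 5*u = -3 - 5*(-12) = -3 + 60 = 57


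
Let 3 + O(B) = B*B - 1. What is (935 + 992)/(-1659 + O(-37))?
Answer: -1927/294 ≈ -6.5544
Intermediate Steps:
O(B) = -4 + B**2 (O(B) = -3 + (B*B - 1) = -3 + (B**2 - 1) = -3 + (-1 + B**2) = -4 + B**2)
(935 + 992)/(-1659 + O(-37)) = (935 + 992)/(-1659 + (-4 + (-37)**2)) = 1927/(-1659 + (-4 + 1369)) = 1927/(-1659 + 1365) = 1927/(-294) = 1927*(-1/294) = -1927/294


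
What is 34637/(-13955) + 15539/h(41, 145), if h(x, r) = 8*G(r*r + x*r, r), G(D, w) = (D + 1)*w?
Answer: -43337952183/17464046152 ≈ -2.4816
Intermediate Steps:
G(D, w) = w*(1 + D) (G(D, w) = (1 + D)*w = w*(1 + D))
h(x, r) = 8*r*(1 + r² + r*x) (h(x, r) = 8*(r*(1 + (r*r + x*r))) = 8*(r*(1 + (r² + r*x))) = 8*(r*(1 + r² + r*x)) = 8*r*(1 + r² + r*x))
34637/(-13955) + 15539/h(41, 145) = 34637/(-13955) + 15539/((8*145*(1 + 145*(145 + 41)))) = 34637*(-1/13955) + 15539/((8*145*(1 + 145*186))) = -34637/13955 + 15539/((8*145*(1 + 26970))) = -34637/13955 + 15539/((8*145*26971)) = -34637/13955 + 15539/31286360 = -43337952183/17464046152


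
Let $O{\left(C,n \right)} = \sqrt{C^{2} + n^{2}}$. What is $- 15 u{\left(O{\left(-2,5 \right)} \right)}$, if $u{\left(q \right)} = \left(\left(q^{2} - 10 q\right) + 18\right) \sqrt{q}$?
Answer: $\sqrt[4]{29} \left(-705 + 150 \sqrt{29}\right) \approx 238.5$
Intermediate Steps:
$u{\left(q \right)} = \sqrt{q} \left(18 + q^{2} - 10 q\right)$ ($u{\left(q \right)} = \left(18 + q^{2} - 10 q\right) \sqrt{q} = \sqrt{q} \left(18 + q^{2} - 10 q\right)$)
$- 15 u{\left(O{\left(-2,5 \right)} \right)} = - 15 \sqrt{\sqrt{\left(-2\right)^{2} + 5^{2}}} \left(18 + \left(\sqrt{\left(-2\right)^{2} + 5^{2}}\right)^{2} - 10 \sqrt{\left(-2\right)^{2} + 5^{2}}\right) = - 15 \sqrt{\sqrt{4 + 25}} \left(18 + \left(\sqrt{4 + 25}\right)^{2} - 10 \sqrt{4 + 25}\right) = - 15 \sqrt{\sqrt{29}} \left(18 + \left(\sqrt{29}\right)^{2} - 10 \sqrt{29}\right) = - 15 \sqrt[4]{29} \left(18 + 29 - 10 \sqrt{29}\right) = - 15 \sqrt[4]{29} \left(47 - 10 \sqrt{29}\right)$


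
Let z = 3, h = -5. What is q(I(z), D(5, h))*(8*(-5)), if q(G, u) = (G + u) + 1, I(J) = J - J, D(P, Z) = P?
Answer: -240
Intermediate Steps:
I(J) = 0
q(G, u) = 1 + G + u
q(I(z), D(5, h))*(8*(-5)) = (1 + 0 + 5)*(8*(-5)) = 6*(-40) = -240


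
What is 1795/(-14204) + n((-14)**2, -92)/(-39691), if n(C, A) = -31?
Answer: -70805021/563770964 ≈ -0.12559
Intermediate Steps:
1795/(-14204) + n((-14)**2, -92)/(-39691) = 1795/(-14204) - 31/(-39691) = 1795*(-1/14204) - 31*(-1/39691) = -1795/14204 + 31/39691 = -70805021/563770964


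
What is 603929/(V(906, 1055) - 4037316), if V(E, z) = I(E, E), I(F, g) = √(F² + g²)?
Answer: -203187684547/1358326570182 - 91193279*√2/2716653140364 ≈ -0.14963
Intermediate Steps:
V(E, z) = √2*√(E²) (V(E, z) = √(E² + E²) = √(2*E²) = √2*√(E²))
603929/(V(906, 1055) - 4037316) = 603929/(√2*√(906²) - 4037316) = 603929/(√2*√820836 - 4037316) = 603929/(√2*906 - 4037316) = 603929/(906*√2 - 4037316) = 603929/(-4037316 + 906*√2)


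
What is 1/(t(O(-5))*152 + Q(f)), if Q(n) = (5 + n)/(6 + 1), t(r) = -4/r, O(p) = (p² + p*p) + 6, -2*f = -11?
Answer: -14/131 ≈ -0.10687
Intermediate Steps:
f = 11/2 (f = -½*(-11) = 11/2 ≈ 5.5000)
O(p) = 6 + 2*p² (O(p) = (p² + p²) + 6 = 2*p² + 6 = 6 + 2*p²)
Q(n) = 5/7 + n/7 (Q(n) = (5 + n)/7 = (5 + n)*(⅐) = 5/7 + n/7)
1/(t(O(-5))*152 + Q(f)) = 1/(-4/(6 + 2*(-5)²)*152 + (5/7 + (⅐)*(11/2))) = 1/(-4/(6 + 2*25)*152 + (5/7 + 11/14)) = 1/(-4/(6 + 50)*152 + 3/2) = 1/(-4/56*152 + 3/2) = 1/(-4*1/56*152 + 3/2) = 1/(-1/14*152 + 3/2) = 1/(-76/7 + 3/2) = 1/(-131/14) = -14/131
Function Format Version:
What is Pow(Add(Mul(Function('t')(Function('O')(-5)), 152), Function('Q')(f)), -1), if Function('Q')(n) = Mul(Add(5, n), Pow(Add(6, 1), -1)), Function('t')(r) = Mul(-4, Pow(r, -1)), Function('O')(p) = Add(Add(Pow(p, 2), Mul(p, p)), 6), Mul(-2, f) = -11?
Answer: Rational(-14, 131) ≈ -0.10687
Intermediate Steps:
f = Rational(11, 2) (f = Mul(Rational(-1, 2), -11) = Rational(11, 2) ≈ 5.5000)
Function('O')(p) = Add(6, Mul(2, Pow(p, 2))) (Function('O')(p) = Add(Add(Pow(p, 2), Pow(p, 2)), 6) = Add(Mul(2, Pow(p, 2)), 6) = Add(6, Mul(2, Pow(p, 2))))
Function('Q')(n) = Add(Rational(5, 7), Mul(Rational(1, 7), n)) (Function('Q')(n) = Mul(Add(5, n), Pow(7, -1)) = Mul(Add(5, n), Rational(1, 7)) = Add(Rational(5, 7), Mul(Rational(1, 7), n)))
Pow(Add(Mul(Function('t')(Function('O')(-5)), 152), Function('Q')(f)), -1) = Pow(Add(Mul(Mul(-4, Pow(Add(6, Mul(2, Pow(-5, 2))), -1)), 152), Add(Rational(5, 7), Mul(Rational(1, 7), Rational(11, 2)))), -1) = Pow(Add(Mul(Mul(-4, Pow(Add(6, Mul(2, 25)), -1)), 152), Add(Rational(5, 7), Rational(11, 14))), -1) = Pow(Add(Mul(Mul(-4, Pow(Add(6, 50), -1)), 152), Rational(3, 2)), -1) = Pow(Add(Mul(Mul(-4, Pow(56, -1)), 152), Rational(3, 2)), -1) = Pow(Add(Mul(Mul(-4, Rational(1, 56)), 152), Rational(3, 2)), -1) = Pow(Add(Mul(Rational(-1, 14), 152), Rational(3, 2)), -1) = Pow(Add(Rational(-76, 7), Rational(3, 2)), -1) = Pow(Rational(-131, 14), -1) = Rational(-14, 131)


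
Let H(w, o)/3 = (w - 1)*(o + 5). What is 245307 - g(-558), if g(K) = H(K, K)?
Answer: -682074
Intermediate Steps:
H(w, o) = 3*(-1 + w)*(5 + o) (H(w, o) = 3*((w - 1)*(o + 5)) = 3*((-1 + w)*(5 + o)) = 3*(-1 + w)*(5 + o))
g(K) = -15 + 3*K**2 + 12*K (g(K) = -15 - 3*K + 15*K + 3*K*K = -15 - 3*K + 15*K + 3*K**2 = -15 + 3*K**2 + 12*K)
245307 - g(-558) = 245307 - (-15 + 3*(-558)**2 + 12*(-558)) = 245307 - (-15 + 3*311364 - 6696) = 245307 - (-15 + 934092 - 6696) = 245307 - 1*927381 = 245307 - 927381 = -682074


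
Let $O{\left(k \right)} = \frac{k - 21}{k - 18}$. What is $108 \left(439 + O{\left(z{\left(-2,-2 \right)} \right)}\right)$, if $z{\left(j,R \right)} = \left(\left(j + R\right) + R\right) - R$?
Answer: $\frac{522882}{11} \approx 47535.0$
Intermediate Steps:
$z{\left(j,R \right)} = R + j$ ($z{\left(j,R \right)} = \left(\left(R + j\right) + R\right) - R = \left(j + 2 R\right) - R = R + j$)
$O{\left(k \right)} = \frac{-21 + k}{-18 + k}$
$108 \left(439 + O{\left(z{\left(-2,-2 \right)} \right)}\right) = 108 \left(439 + \frac{-21 - 4}{-18 - 4}\right) = 108 \left(439 + \frac{1}{-22} \left(-25\right)\right) = 108 \left(439 - - \frac{25}{22}\right) = 108 \left(439 + \frac{25}{22}\right) = 108 \cdot \frac{9683}{22} = \frac{522882}{11}$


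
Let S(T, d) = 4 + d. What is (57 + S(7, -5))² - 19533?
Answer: -16397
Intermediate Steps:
(57 + S(7, -5))² - 19533 = (57 + (4 - 5))² - 19533 = (57 - 1)² - 19533 = 56² - 19533 = 3136 - 19533 = -16397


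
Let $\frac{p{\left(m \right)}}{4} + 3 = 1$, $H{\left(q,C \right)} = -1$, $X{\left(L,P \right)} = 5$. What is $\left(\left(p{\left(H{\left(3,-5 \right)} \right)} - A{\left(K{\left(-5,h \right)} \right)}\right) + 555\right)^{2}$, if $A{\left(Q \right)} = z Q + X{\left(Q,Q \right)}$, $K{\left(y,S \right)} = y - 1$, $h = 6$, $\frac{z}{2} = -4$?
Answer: $244036$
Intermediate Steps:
$z = -8$ ($z = 2 \left(-4\right) = -8$)
$p{\left(m \right)} = -8$ ($p{\left(m \right)} = -12 + 4 \cdot 1 = -12 + 4 = -8$)
$K{\left(y,S \right)} = -1 + y$
$A{\left(Q \right)} = 5 - 8 Q$ ($A{\left(Q \right)} = - 8 Q + 5 = 5 - 8 Q$)
$\left(\left(p{\left(H{\left(3,-5 \right)} \right)} - A{\left(K{\left(-5,h \right)} \right)}\right) + 555\right)^{2} = \left(\left(-8 - \left(5 - 8 \left(-1 - 5\right)\right)\right) + 555\right)^{2} = \left(\left(-8 - \left(5 - -48\right)\right) + 555\right)^{2} = \left(\left(-8 - \left(5 + 48\right)\right) + 555\right)^{2} = \left(\left(-8 - 53\right) + 555\right)^{2} = \left(-61 + 555\right)^{2} = 494^{2} = 244036$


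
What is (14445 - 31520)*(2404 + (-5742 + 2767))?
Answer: 9749825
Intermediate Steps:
(14445 - 31520)*(2404 + (-5742 + 2767)) = -17075*(2404 - 2975) = -17075*(-571) = 9749825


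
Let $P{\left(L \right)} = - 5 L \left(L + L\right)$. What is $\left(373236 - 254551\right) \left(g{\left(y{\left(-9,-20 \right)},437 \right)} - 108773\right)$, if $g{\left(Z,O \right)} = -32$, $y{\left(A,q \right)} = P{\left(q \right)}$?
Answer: $-12913521425$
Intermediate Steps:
$P{\left(L \right)} = - 10 L^{2}$ ($P{\left(L \right)} = - 5 L 2 L = - 10 L^{2}$)
$y{\left(A,q \right)} = - 10 q^{2}$
$\left(373236 - 254551\right) \left(g{\left(y{\left(-9,-20 \right)},437 \right)} - 108773\right) = \left(373236 - 254551\right) \left(-32 - 108773\right) = 118685 \left(-108805\right) = -12913521425$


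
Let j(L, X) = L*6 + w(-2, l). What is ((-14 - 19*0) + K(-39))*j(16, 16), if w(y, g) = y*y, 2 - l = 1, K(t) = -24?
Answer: -3800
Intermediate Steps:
l = 1 (l = 2 - 1*1 = 2 - 1 = 1)
w(y, g) = y²
j(L, X) = 4 + 6*L (j(L, X) = L*6 + (-2)² = 6*L + 4 = 4 + 6*L)
((-14 - 19*0) + K(-39))*j(16, 16) = ((-14 - 19*0) - 24)*(4 + 6*16) = ((-14 + 0) - 24)*(4 + 96) = (-14 - 24)*100 = -38*100 = -3800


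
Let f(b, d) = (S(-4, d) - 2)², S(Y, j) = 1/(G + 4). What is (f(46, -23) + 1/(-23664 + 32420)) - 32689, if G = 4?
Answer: -4579105603/140096 ≈ -32685.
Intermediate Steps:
S(Y, j) = ⅛ (S(Y, j) = 1/(4 + 4) = 1/8 = ⅛)
f(b, d) = 225/64 (f(b, d) = (⅛ - 2)² = (-15/8)² = 225/64)
(f(46, -23) + 1/(-23664 + 32420)) - 32689 = (225/64 + 1/(-23664 + 32420)) - 32689 = (225/64 + 1/8756) - 32689 = 492541/140096 - 32689 = -4579105603/140096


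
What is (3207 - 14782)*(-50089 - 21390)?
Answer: 827369425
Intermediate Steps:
(3207 - 14782)*(-50089 - 21390) = -11575*(-71479) = 827369425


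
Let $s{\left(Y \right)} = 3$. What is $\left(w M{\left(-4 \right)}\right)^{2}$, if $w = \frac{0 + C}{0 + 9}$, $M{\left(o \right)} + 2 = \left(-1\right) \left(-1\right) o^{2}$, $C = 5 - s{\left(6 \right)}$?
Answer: $\frac{784}{81} \approx 9.679$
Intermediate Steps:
$C = 2$ ($C = 5 - 3 = 2$)
$M{\left(o \right)} = -2 + o^{2}$ ($M{\left(o \right)} = -2 + \left(-1\right) \left(-1\right) o^{2} = -2 + 1 o^{2} = -2 + o^{2}$)
$w = \frac{2}{9}$ ($w = \frac{0 + 2}{0 + 9} = \frac{2}{9} \approx 0.22222$)
$\left(w M{\left(-4 \right)}\right)^{2} = \left(\frac{2 \left(-2 + \left(-4\right)^{2}\right)}{9}\right)^{2} = \left(\frac{2 \left(-2 + 16\right)}{9}\right)^{2} = \left(\frac{2}{9} \cdot 14\right)^{2} = \left(\frac{28}{9}\right)^{2} = \frac{784}{81}$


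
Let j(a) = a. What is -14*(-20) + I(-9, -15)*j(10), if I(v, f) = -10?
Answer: 180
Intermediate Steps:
-14*(-20) + I(-9, -15)*j(10) = -14*(-20) - 10*10 = 280 - 100 = 180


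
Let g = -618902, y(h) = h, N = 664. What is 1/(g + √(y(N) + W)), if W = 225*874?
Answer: -309451/191519744145 - √197314/383039488290 ≈ -1.6169e-6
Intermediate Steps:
W = 196650
1/(g + √(y(N) + W)) = 1/(-618902 + √(664 + 196650)) = 1/(-618902 + √197314)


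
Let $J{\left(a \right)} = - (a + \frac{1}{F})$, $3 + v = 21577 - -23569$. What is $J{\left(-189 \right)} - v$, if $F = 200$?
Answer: $- \frac{8990801}{200} \approx -44954.0$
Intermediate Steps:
$v = 45143$ ($v = -3 + \left(21577 - -23569\right) = -3 + \left(21577 + 23569\right) = -3 + 45146 = 45143$)
$J{\left(a \right)} = - \frac{1}{200} - a$ ($J{\left(a \right)} = - (a + \frac{1}{200}) = - (\frac{1}{200} + a) = - \frac{1}{200} - a$)
$J{\left(-189 \right)} - v = \left(- \frac{1}{200} - -189\right) - 45143 = \left(- \frac{1}{200} + 189\right) - 45143 = \frac{37799}{200} - 45143 = - \frac{8990801}{200}$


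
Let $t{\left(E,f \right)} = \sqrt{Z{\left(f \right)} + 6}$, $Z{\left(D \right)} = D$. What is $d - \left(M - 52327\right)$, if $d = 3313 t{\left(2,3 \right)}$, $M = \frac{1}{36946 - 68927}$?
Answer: $\frac{1991328947}{31981} \approx 62266.0$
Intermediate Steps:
$M = - \frac{1}{31981}$ ($M = \frac{1}{-31981} = - \frac{1}{31981} \approx -3.1269 \cdot 10^{-5}$)
$t{\left(E,f \right)} = \sqrt{6 + f}$ ($t{\left(E,f \right)} = \sqrt{f + 6} = \sqrt{6 + f}$)
$d = 9939$ ($d = 3313 \sqrt{6 + 3} = 3313 \sqrt{9} = 3313 \cdot 3 = 9939$)
$d - \left(M - 52327\right) = 9939 - \left(- \frac{1}{31981} - 52327\right) = 9939 - - \frac{1673469788}{31981} = 9939 + \frac{1673469788}{31981} = \frac{1991328947}{31981}$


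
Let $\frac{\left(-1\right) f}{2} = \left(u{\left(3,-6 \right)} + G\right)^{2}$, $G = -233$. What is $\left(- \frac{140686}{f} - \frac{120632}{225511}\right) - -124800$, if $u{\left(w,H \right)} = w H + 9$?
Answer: $\frac{149838246244275}{1200620564} \approx 1.248 \cdot 10^{5}$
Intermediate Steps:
$u{\left(w,H \right)} = 9 + H w$ ($u{\left(w,H \right)} = H w + 9 = 9 + H w$)
$f = -117128$ ($f = - 2 \left(\left(9 - 18\right) - 233\right)^{2} = - 2 \left(-9 - 233\right)^{2} = - 2 \left(-242\right)^{2} = \left(-2\right) 58564 = -117128$)
$\left(- \frac{140686}{f} - \frac{120632}{225511}\right) - -124800 = \left(- \frac{140686}{-117128} - \frac{120632}{225511}\right) - -124800 = \left(\left(-140686\right) \left(- \frac{1}{117128}\right) - \frac{120632}{225511}\right) + 124800 = \left(\frac{70343}{58564} - \frac{120632}{225511}\right) + 124800 = \frac{799857075}{1200620564} + 124800 = \frac{149838246244275}{1200620564}$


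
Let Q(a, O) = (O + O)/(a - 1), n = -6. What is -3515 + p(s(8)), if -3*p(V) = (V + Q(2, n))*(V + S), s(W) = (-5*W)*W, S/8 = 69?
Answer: 66479/3 ≈ 22160.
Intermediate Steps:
S = 552 (S = 8*69 = 552)
s(W) = -5*W²
Q(a, O) = 2*O/(-1 + a) (Q(a, O) = (2*O)/(-1 + a) = 2*O/(-1 + a))
p(V) = -(-12 + V)*(552 + V)/3 (p(V) = -(V + 2*(-6)/(-1 + 2))*(V + 552)/3 = -(V + 2*(-6)/1)*(552 + V)/3 = -(V + 2*(-6)*1)*(552 + V)/3 = -(V - 12)*(552 + V)/3 = -(-12 + V)*(552 + V)/3)
-3515 + p(s(8)) = -3515 + (2208 - (-900)*8² - (-5*8²)²/3) = -3515 + (2208 - (-900)*64 - (-5*64)²/3) = -3515 + (2208 - 180*(-320) - ⅓*(-320)²) = -3515 + (2208 + 57600 - ⅓*102400) = -3515 + (2208 + 57600 - 102400/3) = -3515 + 77024/3 = 66479/3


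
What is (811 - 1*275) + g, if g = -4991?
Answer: -4455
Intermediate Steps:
(811 - 1*275) + g = (811 - 1*275) - 4991 = (811 - 275) - 4991 = 536 - 4991 = -4455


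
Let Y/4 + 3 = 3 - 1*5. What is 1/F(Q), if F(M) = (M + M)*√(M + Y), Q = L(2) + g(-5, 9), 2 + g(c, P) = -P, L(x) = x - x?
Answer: I*√31/682 ≈ 0.0081639*I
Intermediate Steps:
Y = -20 (Y = -12 + 4*(3 - 1*5) = -12 + 4*(3 - 5) = -12 + 4*(-2) = -12 - 8 = -20)
L(x) = 0
g(c, P) = -2 - P
Q = -11 (Q = 0 + (-2 - 1*9) = 0 + (-2 - 9) = 0 - 11 = -11)
F(M) = 2*M*√(-20 + M) (F(M) = (M + M)*√(M - 20) = (2*M)*√(-20 + M) = 2*M*√(-20 + M))
1/F(Q) = 1/(2*(-11)*√(-20 - 11)) = 1/(2*(-11)*√(-31)) = 1/(2*(-11)*(I*√31)) = 1/(-22*I*√31) = I*√31/682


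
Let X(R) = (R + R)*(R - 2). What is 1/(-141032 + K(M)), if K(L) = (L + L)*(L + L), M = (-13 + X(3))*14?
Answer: -1/102616 ≈ -9.7451e-6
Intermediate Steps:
X(R) = 2*R*(-2 + R) (X(R) = (2*R)*(-2 + R) = 2*R*(-2 + R))
M = -98 (M = (-13 + 2*3*(-2 + 3))*14 = (-13 + 2*3*1)*14 = (-13 + 6)*14 = -7*14 = -98)
K(L) = 4*L² (K(L) = (2*L)*(2*L) = 4*L²)
1/(-141032 + K(M)) = 1/(-141032 + 4*(-98)²) = 1/(-141032 + 4*9604) = 1/(-141032 + 38416) = 1/(-102616) = -1/102616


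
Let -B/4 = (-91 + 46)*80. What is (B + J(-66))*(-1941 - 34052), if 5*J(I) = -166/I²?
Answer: -5644275300581/10890 ≈ -5.1830e+8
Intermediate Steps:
J(I) = -166/(5*I²) (J(I) = (-166/I²)/5 = -166/(5*I²))
B = 14400 (B = -4*(-91 + 46)*80 = -(-180)*80 = -4*(-3600) = 14400)
(B + J(-66))*(-1941 - 34052) = (14400 - 166/5/(-66)²)*(-1941 - 34052) = (14400 - 166/5*1/4356)*(-35993) = (14400 - 83/10890)*(-35993) = (156815917/10890)*(-35993) = -5644275300581/10890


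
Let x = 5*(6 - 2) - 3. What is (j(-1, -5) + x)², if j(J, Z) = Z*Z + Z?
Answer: 1369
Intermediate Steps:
j(J, Z) = Z + Z² (j(J, Z) = Z² + Z = Z + Z²)
x = 17 (x = 5*4 - 3 = 20 - 3 = 17)
(j(-1, -5) + x)² = (-5*(1 - 5) + 17)² = (-5*(-4) + 17)² = (20 + 17)² = 37² = 1369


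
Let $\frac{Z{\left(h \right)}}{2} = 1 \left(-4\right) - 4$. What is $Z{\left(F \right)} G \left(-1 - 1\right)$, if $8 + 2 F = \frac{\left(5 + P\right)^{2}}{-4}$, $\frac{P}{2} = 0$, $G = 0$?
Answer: $0$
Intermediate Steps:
$P = 0$ ($P = 2 \cdot 0 = 0$)
$F = - \frac{57}{8}$ ($F = -4 + \frac{\left(5 + 0\right)^{2} \frac{1}{-4}}{2} = -4 + \frac{5^{2} \left(- \frac{1}{4}\right)}{2} = -4 + \frac{25 \left(- \frac{1}{4}\right)}{2} = -4 + \frac{1}{2} \left(- \frac{25}{4}\right) = -4 - \frac{25}{8} = - \frac{57}{8} \approx -7.125$)
$Z{\left(h \right)} = -16$ ($Z{\left(h \right)} = 2 \left(1 \left(-4\right) - 4\right) = 2 \left(-4 - 4\right) = 2 \left(-8\right) = -16$)
$Z{\left(F \right)} G \left(-1 - 1\right) = - 16 \cdot 0 \left(-1 - 1\right) = - 16 \cdot 0 \left(-2\right) = \left(-16\right) 0 = 0$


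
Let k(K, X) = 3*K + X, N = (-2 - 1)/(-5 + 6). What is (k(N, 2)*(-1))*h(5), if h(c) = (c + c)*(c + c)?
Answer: 700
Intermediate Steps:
N = -3 (N = -3/1 = -3*1 = -3)
h(c) = 4*c**2 (h(c) = (2*c)*(2*c) = 4*c**2)
k(K, X) = X + 3*K
(k(N, 2)*(-1))*h(5) = ((2 + 3*(-3))*(-1))*(4*5**2) = ((2 - 9)*(-1))*(4*25) = -7*(-1)*100 = 7*100 = 700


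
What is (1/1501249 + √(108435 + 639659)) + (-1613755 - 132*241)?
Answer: -2470405813182/1501249 + √748094 ≈ -1.6447e+6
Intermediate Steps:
(1/1501249 + √(108435 + 639659)) + (-1613755 - 132*241) = (1/1501249 + √748094) + (-1613755 - 31812) = (1/1501249 + √748094) - 1645567 = -2470405813182/1501249 + √748094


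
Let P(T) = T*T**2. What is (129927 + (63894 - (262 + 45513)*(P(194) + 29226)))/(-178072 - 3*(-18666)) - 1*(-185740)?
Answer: 358232503689/122074 ≈ 2.9346e+6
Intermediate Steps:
P(T) = T**3
(129927 + (63894 - (262 + 45513)*(P(194) + 29226)))/(-178072 - 3*(-18666)) - 1*(-185740) = (129927 + (63894 - (262 + 45513)*(194**3 + 29226)))/(-178072 - 3*(-18666)) - 1*(-185740) = (129927 + (63894 - 45775*(7301384 + 29226)))/(-178072 + 55998) + 185740 = (129927 + (63894 - 45775*7330610))/(-122074) + 185740 = (129927 + (63894 - 1*335558672750))*(-1/122074) + 185740 = (129927 + (63894 - 335558672750))*(-1/122074) + 185740 = (129927 - 335558608856)*(-1/122074) + 185740 = -335558478929*(-1/122074) + 185740 = 335558478929/122074 + 185740 = 358232503689/122074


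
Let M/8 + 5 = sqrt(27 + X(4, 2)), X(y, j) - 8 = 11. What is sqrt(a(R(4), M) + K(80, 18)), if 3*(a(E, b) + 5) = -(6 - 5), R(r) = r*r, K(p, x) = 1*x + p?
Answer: sqrt(834)/3 ≈ 9.6264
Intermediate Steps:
K(p, x) = p + x (K(p, x) = x + p = p + x)
X(y, j) = 19 (X(y, j) = 8 + 11 = 19)
M = -40 + 8*sqrt(46) (M = -40 + 8*sqrt(27 + 19) = -40 + 8*sqrt(46) ≈ 14.259)
R(r) = r**2
a(E, b) = -16/3 (a(E, b) = -5 + (-(6 - 5))/3 = -5 + (-1*1)/3 = -5 + (1/3)*(-1) = -5 - 1/3 = -16/3)
sqrt(a(R(4), M) + K(80, 18)) = sqrt(-16/3 + (80 + 18)) = sqrt(-16/3 + 98) = sqrt(278/3) = sqrt(834)/3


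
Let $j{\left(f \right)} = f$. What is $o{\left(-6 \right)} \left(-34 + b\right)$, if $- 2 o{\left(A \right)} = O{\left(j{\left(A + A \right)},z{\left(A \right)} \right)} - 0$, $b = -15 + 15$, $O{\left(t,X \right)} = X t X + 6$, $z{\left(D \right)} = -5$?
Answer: $-4998$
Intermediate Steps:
$O{\left(t,X \right)} = 6 + t X^{2}$ ($O{\left(t,X \right)} = t X^{2} + 6 = 6 + t X^{2}$)
$b = 0$
$o{\left(A \right)} = -3 - 25 A$ ($o{\left(A \right)} = - \frac{\left(6 + \left(A + A\right) \left(-5\right)^{2}\right) - 0}{2} = - \frac{\left(6 + 2 A 25\right) + 0}{2} = - \frac{\left(6 + 50 A\right) + 0}{2} = - \frac{6 + 50 A}{2} = -3 - 25 A$)
$o{\left(-6 \right)} \left(-34 + b\right) = \left(-3 - -150\right) \left(-34 + 0\right) = \left(-3 + 150\right) \left(-34\right) = 147 \left(-34\right) = -4998$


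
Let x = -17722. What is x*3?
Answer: -53166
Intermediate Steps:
x*3 = -17722*3 = -53166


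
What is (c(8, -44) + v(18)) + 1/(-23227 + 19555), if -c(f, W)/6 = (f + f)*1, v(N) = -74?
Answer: -624241/3672 ≈ -170.00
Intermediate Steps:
c(f, W) = -12*f (c(f, W) = -6*(f + f) = -6*2*f = -12*f)
(c(8, -44) + v(18)) + 1/(-23227 + 19555) = (-12*8 - 74) + 1/(-23227 + 19555) = (-96 - 74) + 1/(-3672) = -170 - 1/3672 = -624241/3672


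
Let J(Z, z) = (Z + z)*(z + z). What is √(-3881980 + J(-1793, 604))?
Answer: 2*I*√1329573 ≈ 2306.1*I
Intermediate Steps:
J(Z, z) = 2*z*(Z + z) (J(Z, z) = (Z + z)*(2*z) = 2*z*(Z + z))
√(-3881980 + J(-1793, 604)) = √(-3881980 + 2*604*(-1793 + 604)) = √(-3881980 + 2*604*(-1189)) = √(-3881980 - 1436312) = √(-5318292) = 2*I*√1329573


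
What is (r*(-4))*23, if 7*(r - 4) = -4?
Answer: -2208/7 ≈ -315.43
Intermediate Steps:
r = 24/7 (r = 4 + (1/7)*(-4) = 4 - 4/7 = 24/7 ≈ 3.4286)
(r*(-4))*23 = ((24/7)*(-4))*23 = -96/7*23 = -2208/7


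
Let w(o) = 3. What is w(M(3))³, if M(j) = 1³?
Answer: 27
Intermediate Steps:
M(j) = 1
w(M(3))³ = 3³ = 27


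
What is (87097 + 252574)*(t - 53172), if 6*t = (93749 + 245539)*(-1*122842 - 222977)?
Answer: -6642411099411264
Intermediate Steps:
t = -19555372812 (t = ((93749 + 245539)*(-1*122842 - 222977))/6 = (339288*(-122842 - 222977))/6 = (339288*(-345819))/6 = (⅙)*(-117332236872) = -19555372812)
(87097 + 252574)*(t - 53172) = (87097 + 252574)*(-19555372812 - 53172) = 339671*(-19555425984) = -6642411099411264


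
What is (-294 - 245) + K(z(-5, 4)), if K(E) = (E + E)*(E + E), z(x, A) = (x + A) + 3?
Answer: -523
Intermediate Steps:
z(x, A) = 3 + A + x (z(x, A) = (A + x) + 3 = 3 + A + x)
K(E) = 4*E² (K(E) = (2*E)*(2*E) = 4*E²)
(-294 - 245) + K(z(-5, 4)) = (-294 - 245) + 4*(3 + 4 - 5)² = -539 + 4*2² = -539 + 4*4 = -539 + 16 = -523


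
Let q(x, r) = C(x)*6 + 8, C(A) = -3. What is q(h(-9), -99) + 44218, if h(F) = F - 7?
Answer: 44208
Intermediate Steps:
h(F) = -7 + F
q(x, r) = -10 (q(x, r) = -3*6 + 8 = -18 + 8 = -10)
q(h(-9), -99) + 44218 = -10 + 44218 = 44208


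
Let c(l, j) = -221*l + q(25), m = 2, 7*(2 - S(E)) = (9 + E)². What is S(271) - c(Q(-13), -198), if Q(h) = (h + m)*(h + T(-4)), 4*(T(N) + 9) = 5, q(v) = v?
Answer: 156881/4 ≈ 39220.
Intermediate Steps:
T(N) = -31/4 (T(N) = -9 + (¼)*5 = -9 + 5/4 = -31/4)
S(E) = 2 - (9 + E)²/7
Q(h) = (2 + h)*(-31/4 + h) (Q(h) = (h + 2)*(h - 31/4) = (2 + h)*(-31/4 + h))
c(l, j) = 25 - 221*l (c(l, j) = -221*l + 25 = 25 - 221*l)
S(271) - c(Q(-13), -198) = (2 - (9 + 271)²/7) - (25 - 221*(-31/2 + (-13)² - 23/4*(-13))) = (2 - ⅐*280²) - (25 - 221*(-31/2 + 169 + 299/4)) = (2 - ⅐*78400) - (25 - 221*913/4) = (2 - 11200) - (25 - 201773/4) = -11198 - 1*(-201673/4) = -11198 + 201673/4 = 156881/4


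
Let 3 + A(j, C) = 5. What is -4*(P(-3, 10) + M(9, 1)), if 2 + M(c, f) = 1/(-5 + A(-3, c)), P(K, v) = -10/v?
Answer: 40/3 ≈ 13.333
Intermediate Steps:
A(j, C) = 2 (A(j, C) = -3 + 5 = 2)
M(c, f) = -7/3 (M(c, f) = -2 + 1/(-5 + 2) = -2 + 1/(-3) = -2 - ⅓ = -7/3)
-4*(P(-3, 10) + M(9, 1)) = -4*(-10/10 - 7/3) = -4*(-10*⅒ - 7/3) = -4*(-1 - 7/3) = -4*(-10/3) = 40/3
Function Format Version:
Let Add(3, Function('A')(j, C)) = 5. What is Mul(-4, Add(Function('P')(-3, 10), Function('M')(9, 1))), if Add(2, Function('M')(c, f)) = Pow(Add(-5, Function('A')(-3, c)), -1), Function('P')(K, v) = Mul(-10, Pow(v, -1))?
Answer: Rational(40, 3) ≈ 13.333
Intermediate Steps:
Function('A')(j, C) = 2 (Function('A')(j, C) = Add(-3, 5) = 2)
Function('M')(c, f) = Rational(-7, 3) (Function('M')(c, f) = Add(-2, Pow(Add(-5, 2), -1)) = Add(-2, Pow(-3, -1)) = Add(-2, Rational(-1, 3)) = Rational(-7, 3))
Mul(-4, Add(Function('P')(-3, 10), Function('M')(9, 1))) = Mul(-4, Add(Mul(-10, Pow(10, -1)), Rational(-7, 3))) = Mul(-4, Add(Mul(-10, Rational(1, 10)), Rational(-7, 3))) = Mul(-4, Add(-1, Rational(-7, 3))) = Mul(-4, Rational(-10, 3)) = Rational(40, 3)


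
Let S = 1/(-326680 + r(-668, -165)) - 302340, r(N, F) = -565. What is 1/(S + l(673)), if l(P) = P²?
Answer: 327245/49279497304 ≈ 6.6406e-6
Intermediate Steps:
S = -98939253301/327245 (S = 1/(-326680 - 565) - 302340 = 1/(-327245) - 302340 = -1/327245 - 302340 = -98939253301/327245 ≈ -3.0234e+5)
1/(S + l(673)) = 1/(-98939253301/327245 + 673²) = 1/(-98939253301/327245 + 452929) = 1/(49279497304/327245) = 327245/49279497304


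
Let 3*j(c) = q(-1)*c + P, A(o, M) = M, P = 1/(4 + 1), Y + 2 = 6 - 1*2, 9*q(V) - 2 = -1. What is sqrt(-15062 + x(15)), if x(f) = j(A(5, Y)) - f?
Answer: 4*I*sqrt(1908165)/45 ≈ 122.79*I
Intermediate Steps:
q(V) = 1/9 (q(V) = 2/9 + (1/9)*(-1) = 2/9 - 1/9 = 1/9)
Y = 2 (Y = -2 + (6 - 1*2) = -2 + (6 - 2) = -2 + 4 = 2)
P = 1/5 ≈ 0.20000
j(c) = 1/15 + c/27 (j(c) = (c/9 + 1/5)/3 = (1/5 + c/9)/3 = 1/15 + c/27)
x(f) = 19/135 - f (x(f) = (1/15 + (1/27)*2) - f = (1/15 + 2/27) - f = 19/135 - f)
sqrt(-15062 + x(15)) = sqrt(-15062 + (19/135 - 1*15)) = sqrt(-15062 + (19/135 - 15)) = sqrt(-15062 - 2006/135) = sqrt(-2035376/135) = 4*I*sqrt(1908165)/45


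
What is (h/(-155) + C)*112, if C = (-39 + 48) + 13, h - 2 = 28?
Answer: 75712/31 ≈ 2442.3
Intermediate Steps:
h = 30 (h = 2 + 28 = 30)
C = 22 (C = 9 + 13 = 22)
(h/(-155) + C)*112 = (30/(-155) + 22)*112 = (30*(-1/155) + 22)*112 = (-6/31 + 22)*112 = (676/31)*112 = 75712/31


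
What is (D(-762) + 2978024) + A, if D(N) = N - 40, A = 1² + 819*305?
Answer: 3227018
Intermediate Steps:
A = 249796 (A = 1 + 249795 = 249796)
D(N) = -40 + N
(D(-762) + 2978024) + A = ((-40 - 762) + 2978024) + 249796 = (-802 + 2978024) + 249796 = 2977222 + 249796 = 3227018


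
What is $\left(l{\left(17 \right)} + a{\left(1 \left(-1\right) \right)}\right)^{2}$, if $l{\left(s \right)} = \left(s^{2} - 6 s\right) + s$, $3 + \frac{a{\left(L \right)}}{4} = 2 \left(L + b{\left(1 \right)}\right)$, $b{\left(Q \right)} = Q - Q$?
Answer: $33856$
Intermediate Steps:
$b{\left(Q \right)} = 0$
$a{\left(L \right)} = -12 + 8 L$ ($a{\left(L \right)} = -12 + 4 \cdot 2 \left(L + 0\right) = -12 + 4 \cdot 2 L = -12 + 8 L$)
$l{\left(s \right)} = s^{2} - 5 s$
$\left(l{\left(17 \right)} + a{\left(1 \left(-1\right) \right)}\right)^{2} = \left(17 \left(-5 + 17\right) - \left(12 - 8 \cdot 1 \left(-1\right)\right)\right)^{2} = \left(17 \cdot 12 + \left(-12 + 8 \left(-1\right)\right)\right)^{2} = \left(204 - 20\right)^{2} = 184^{2} = 33856$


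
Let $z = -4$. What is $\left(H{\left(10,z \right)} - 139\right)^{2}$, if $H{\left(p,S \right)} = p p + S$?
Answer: $1849$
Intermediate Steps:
$H{\left(p,S \right)} = S + p^{2}$ ($H{\left(p,S \right)} = p^{2} + S = S + p^{2}$)
$\left(H{\left(10,z \right)} - 139\right)^{2} = \left(\left(-4 + 10^{2}\right) - 139\right)^{2} = \left(\left(-4 + 100\right) - 139\right)^{2} = \left(96 - 139\right)^{2} = \left(-43\right)^{2} = 1849$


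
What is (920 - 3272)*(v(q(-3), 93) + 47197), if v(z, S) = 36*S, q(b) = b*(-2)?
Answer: -118881840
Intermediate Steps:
q(b) = -2*b
(920 - 3272)*(v(q(-3), 93) + 47197) = (920 - 3272)*(36*93 + 47197) = -2352*(3348 + 47197) = -2352*50545 = -118881840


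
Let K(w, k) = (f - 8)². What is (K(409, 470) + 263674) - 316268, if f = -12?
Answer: -52194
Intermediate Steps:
K(w, k) = 400 (K(w, k) = (-12 - 8)² = (-20)² = 400)
(K(409, 470) + 263674) - 316268 = (400 + 263674) - 316268 = 264074 - 316268 = -52194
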